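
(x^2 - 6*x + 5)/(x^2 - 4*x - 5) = (x - 1)/(x + 1)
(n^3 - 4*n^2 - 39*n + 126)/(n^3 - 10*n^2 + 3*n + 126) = (n^2 + 3*n - 18)/(n^2 - 3*n - 18)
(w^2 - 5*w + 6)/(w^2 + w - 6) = (w - 3)/(w + 3)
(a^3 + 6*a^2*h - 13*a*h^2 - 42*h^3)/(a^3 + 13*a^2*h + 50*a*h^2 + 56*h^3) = (a - 3*h)/(a + 4*h)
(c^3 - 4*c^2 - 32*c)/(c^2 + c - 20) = c*(c^2 - 4*c - 32)/(c^2 + c - 20)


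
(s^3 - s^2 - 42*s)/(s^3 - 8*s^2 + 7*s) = (s + 6)/(s - 1)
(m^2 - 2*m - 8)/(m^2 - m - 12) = (m + 2)/(m + 3)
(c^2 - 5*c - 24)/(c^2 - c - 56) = (c + 3)/(c + 7)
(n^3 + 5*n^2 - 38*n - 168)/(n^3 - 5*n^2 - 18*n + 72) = (n + 7)/(n - 3)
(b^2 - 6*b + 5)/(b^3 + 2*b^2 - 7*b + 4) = (b - 5)/(b^2 + 3*b - 4)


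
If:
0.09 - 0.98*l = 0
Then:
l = 0.09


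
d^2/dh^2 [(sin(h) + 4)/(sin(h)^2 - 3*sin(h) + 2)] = (-sin(h)^4 - 20*sin(h)^3 + 30*sin(h)^2 + 44*sin(h) - 68)/((sin(h) - 2)^3*(sin(h) - 1)^2)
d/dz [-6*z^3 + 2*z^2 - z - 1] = -18*z^2 + 4*z - 1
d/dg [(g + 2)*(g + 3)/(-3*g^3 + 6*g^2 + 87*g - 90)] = (g^4 + 10*g^3 + 37*g^2 - 84*g - 324)/(3*(g^6 - 4*g^5 - 54*g^4 + 176*g^3 + 721*g^2 - 1740*g + 900))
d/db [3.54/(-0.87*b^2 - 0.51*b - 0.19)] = (6.1596*b + 1.8054)/(0.87*b^2 + 0.51*b + 0.19)^2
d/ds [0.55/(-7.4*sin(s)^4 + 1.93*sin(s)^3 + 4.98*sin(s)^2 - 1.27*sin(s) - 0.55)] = (16.28*sin(s)^3 - 3.1845*sin(s)^2 - 5.478*sin(s) + 0.6985)*cos(s)/(7.4*sin(s)^4 - 1.93*sin(s)^3 - 4.98*sin(s)^2 + 1.27*sin(s) + 0.55)^2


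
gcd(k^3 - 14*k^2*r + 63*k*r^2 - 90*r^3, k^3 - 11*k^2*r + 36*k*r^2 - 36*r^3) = k^2 - 9*k*r + 18*r^2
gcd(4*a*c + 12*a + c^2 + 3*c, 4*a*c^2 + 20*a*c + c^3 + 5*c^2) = 4*a + c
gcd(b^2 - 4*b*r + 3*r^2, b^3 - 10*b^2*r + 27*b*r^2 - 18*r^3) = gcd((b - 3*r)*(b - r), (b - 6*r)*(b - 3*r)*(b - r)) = b^2 - 4*b*r + 3*r^2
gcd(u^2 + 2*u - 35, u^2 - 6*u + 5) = u - 5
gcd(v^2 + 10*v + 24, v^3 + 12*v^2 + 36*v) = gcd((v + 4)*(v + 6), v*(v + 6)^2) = v + 6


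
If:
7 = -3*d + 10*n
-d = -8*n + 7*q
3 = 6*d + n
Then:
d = 23/63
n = 17/21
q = 55/63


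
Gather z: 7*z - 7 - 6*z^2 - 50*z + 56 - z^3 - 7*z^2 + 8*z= -z^3 - 13*z^2 - 35*z + 49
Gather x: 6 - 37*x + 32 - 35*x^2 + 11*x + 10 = -35*x^2 - 26*x + 48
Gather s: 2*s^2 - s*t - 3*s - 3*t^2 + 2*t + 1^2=2*s^2 + s*(-t - 3) - 3*t^2 + 2*t + 1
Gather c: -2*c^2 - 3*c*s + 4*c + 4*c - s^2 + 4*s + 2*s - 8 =-2*c^2 + c*(8 - 3*s) - s^2 + 6*s - 8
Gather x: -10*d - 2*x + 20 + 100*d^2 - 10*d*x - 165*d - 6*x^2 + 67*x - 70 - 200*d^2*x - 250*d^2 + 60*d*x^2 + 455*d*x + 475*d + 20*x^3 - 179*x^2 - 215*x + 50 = -150*d^2 + 300*d + 20*x^3 + x^2*(60*d - 185) + x*(-200*d^2 + 445*d - 150)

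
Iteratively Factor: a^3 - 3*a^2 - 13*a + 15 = (a + 3)*(a^2 - 6*a + 5) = (a - 1)*(a + 3)*(a - 5)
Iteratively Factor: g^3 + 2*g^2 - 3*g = (g - 1)*(g^2 + 3*g) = (g - 1)*(g + 3)*(g)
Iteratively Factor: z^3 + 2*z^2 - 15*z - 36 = (z - 4)*(z^2 + 6*z + 9) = (z - 4)*(z + 3)*(z + 3)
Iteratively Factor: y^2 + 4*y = (y + 4)*(y)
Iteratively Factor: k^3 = (k)*(k^2) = k^2*(k)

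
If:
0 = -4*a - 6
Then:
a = -3/2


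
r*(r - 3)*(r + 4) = r^3 + r^2 - 12*r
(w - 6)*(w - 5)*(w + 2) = w^3 - 9*w^2 + 8*w + 60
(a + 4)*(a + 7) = a^2 + 11*a + 28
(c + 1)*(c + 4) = c^2 + 5*c + 4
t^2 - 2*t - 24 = (t - 6)*(t + 4)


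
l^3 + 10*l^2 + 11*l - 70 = (l - 2)*(l + 5)*(l + 7)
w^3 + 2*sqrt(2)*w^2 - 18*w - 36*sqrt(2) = (w - 3*sqrt(2))*(w + 2*sqrt(2))*(w + 3*sqrt(2))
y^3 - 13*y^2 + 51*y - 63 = (y - 7)*(y - 3)^2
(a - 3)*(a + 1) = a^2 - 2*a - 3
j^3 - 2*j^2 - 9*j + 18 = (j - 3)*(j - 2)*(j + 3)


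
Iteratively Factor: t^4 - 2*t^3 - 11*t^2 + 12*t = (t - 4)*(t^3 + 2*t^2 - 3*t) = (t - 4)*(t + 3)*(t^2 - t) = t*(t - 4)*(t + 3)*(t - 1)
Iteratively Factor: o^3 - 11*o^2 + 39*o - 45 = (o - 5)*(o^2 - 6*o + 9) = (o - 5)*(o - 3)*(o - 3)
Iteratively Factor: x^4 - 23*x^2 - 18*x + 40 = (x + 4)*(x^3 - 4*x^2 - 7*x + 10) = (x - 1)*(x + 4)*(x^2 - 3*x - 10) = (x - 5)*(x - 1)*(x + 4)*(x + 2)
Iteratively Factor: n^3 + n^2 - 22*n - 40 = (n + 2)*(n^2 - n - 20) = (n - 5)*(n + 2)*(n + 4)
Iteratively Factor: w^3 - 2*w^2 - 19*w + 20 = (w + 4)*(w^2 - 6*w + 5) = (w - 5)*(w + 4)*(w - 1)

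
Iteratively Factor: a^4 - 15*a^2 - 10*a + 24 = (a + 3)*(a^3 - 3*a^2 - 6*a + 8) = (a + 2)*(a + 3)*(a^2 - 5*a + 4) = (a - 1)*(a + 2)*(a + 3)*(a - 4)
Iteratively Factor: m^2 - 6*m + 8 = (m - 4)*(m - 2)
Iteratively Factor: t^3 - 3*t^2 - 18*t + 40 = (t - 5)*(t^2 + 2*t - 8) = (t - 5)*(t - 2)*(t + 4)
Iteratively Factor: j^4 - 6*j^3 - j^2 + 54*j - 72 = (j - 3)*(j^3 - 3*j^2 - 10*j + 24) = (j - 3)*(j + 3)*(j^2 - 6*j + 8) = (j - 4)*(j - 3)*(j + 3)*(j - 2)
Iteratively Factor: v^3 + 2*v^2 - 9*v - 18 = (v - 3)*(v^2 + 5*v + 6) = (v - 3)*(v + 2)*(v + 3)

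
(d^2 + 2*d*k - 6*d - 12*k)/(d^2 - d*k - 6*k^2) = (d - 6)/(d - 3*k)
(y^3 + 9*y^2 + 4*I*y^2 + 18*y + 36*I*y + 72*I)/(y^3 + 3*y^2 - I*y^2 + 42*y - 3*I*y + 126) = (y^2 + y*(6 + 4*I) + 24*I)/(y^2 - I*y + 42)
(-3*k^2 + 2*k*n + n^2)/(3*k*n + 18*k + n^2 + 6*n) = (-k + n)/(n + 6)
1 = 1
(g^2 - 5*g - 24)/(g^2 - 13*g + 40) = (g + 3)/(g - 5)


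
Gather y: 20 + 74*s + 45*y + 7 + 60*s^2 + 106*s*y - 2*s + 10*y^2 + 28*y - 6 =60*s^2 + 72*s + 10*y^2 + y*(106*s + 73) + 21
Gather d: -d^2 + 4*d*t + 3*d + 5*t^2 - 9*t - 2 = -d^2 + d*(4*t + 3) + 5*t^2 - 9*t - 2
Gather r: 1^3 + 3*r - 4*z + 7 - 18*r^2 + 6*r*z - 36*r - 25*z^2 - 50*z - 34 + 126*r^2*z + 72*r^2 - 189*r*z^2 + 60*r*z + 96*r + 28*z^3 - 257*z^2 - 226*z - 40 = r^2*(126*z + 54) + r*(-189*z^2 + 66*z + 63) + 28*z^3 - 282*z^2 - 280*z - 66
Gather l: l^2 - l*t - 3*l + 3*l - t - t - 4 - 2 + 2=l^2 - l*t - 2*t - 4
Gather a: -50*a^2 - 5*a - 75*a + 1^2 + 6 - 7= -50*a^2 - 80*a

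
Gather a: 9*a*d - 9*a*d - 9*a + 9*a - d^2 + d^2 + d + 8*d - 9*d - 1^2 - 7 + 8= 0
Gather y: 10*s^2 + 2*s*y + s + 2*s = 10*s^2 + 2*s*y + 3*s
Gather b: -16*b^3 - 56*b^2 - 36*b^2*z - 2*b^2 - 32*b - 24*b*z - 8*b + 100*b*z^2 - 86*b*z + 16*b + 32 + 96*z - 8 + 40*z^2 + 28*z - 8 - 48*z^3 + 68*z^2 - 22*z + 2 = -16*b^3 + b^2*(-36*z - 58) + b*(100*z^2 - 110*z - 24) - 48*z^3 + 108*z^2 + 102*z + 18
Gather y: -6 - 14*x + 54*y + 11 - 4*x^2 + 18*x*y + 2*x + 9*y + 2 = -4*x^2 - 12*x + y*(18*x + 63) + 7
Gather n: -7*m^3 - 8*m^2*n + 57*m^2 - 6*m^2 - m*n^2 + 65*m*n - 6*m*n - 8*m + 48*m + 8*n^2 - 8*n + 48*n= -7*m^3 + 51*m^2 + 40*m + n^2*(8 - m) + n*(-8*m^2 + 59*m + 40)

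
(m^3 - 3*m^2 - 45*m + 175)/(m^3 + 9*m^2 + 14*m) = (m^2 - 10*m + 25)/(m*(m + 2))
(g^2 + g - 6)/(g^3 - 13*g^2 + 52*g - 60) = (g + 3)/(g^2 - 11*g + 30)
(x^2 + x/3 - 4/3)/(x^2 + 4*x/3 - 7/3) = (3*x + 4)/(3*x + 7)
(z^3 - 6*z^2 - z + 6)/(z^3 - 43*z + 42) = (z + 1)/(z + 7)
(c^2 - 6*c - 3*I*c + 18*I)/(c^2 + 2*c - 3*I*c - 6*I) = (c - 6)/(c + 2)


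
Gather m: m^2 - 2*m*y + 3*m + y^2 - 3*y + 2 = m^2 + m*(3 - 2*y) + y^2 - 3*y + 2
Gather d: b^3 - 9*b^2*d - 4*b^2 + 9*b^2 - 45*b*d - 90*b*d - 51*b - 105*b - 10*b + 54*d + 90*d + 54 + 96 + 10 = b^3 + 5*b^2 - 166*b + d*(-9*b^2 - 135*b + 144) + 160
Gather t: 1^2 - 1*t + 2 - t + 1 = 4 - 2*t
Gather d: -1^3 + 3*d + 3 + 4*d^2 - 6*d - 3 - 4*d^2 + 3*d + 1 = 0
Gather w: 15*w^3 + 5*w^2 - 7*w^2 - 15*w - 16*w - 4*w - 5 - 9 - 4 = 15*w^3 - 2*w^2 - 35*w - 18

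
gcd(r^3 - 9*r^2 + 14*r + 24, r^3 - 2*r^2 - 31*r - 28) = r + 1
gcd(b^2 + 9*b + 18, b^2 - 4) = 1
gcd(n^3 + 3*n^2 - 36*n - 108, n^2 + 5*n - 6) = n + 6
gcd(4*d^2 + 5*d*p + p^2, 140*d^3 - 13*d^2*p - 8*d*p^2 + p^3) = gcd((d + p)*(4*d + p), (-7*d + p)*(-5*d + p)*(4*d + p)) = 4*d + p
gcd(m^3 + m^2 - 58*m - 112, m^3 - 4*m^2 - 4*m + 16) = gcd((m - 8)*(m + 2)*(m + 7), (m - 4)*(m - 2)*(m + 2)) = m + 2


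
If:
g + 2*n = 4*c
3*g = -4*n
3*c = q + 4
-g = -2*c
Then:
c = 0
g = 0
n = 0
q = -4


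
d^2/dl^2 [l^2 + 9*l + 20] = 2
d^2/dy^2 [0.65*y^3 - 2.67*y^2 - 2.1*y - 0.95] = 3.9*y - 5.34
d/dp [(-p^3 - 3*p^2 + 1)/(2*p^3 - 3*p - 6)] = 3*(2*p^4 + 2*p^3 + 7*p^2 + 12*p + 1)/(4*p^6 - 12*p^4 - 24*p^3 + 9*p^2 + 36*p + 36)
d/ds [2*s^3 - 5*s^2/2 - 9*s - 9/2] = 6*s^2 - 5*s - 9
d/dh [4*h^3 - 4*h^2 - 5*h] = 12*h^2 - 8*h - 5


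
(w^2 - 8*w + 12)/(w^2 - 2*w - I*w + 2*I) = (w - 6)/(w - I)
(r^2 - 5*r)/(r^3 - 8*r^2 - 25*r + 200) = r/(r^2 - 3*r - 40)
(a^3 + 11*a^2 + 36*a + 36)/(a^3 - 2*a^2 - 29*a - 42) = (a + 6)/(a - 7)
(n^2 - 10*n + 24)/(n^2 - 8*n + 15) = (n^2 - 10*n + 24)/(n^2 - 8*n + 15)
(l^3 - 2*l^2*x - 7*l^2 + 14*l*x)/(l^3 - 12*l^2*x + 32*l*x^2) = (l^2 - 2*l*x - 7*l + 14*x)/(l^2 - 12*l*x + 32*x^2)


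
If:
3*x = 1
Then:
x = 1/3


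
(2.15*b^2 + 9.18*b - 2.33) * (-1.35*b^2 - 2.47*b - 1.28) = -2.9025*b^4 - 17.7035*b^3 - 22.2811*b^2 - 5.9953*b + 2.9824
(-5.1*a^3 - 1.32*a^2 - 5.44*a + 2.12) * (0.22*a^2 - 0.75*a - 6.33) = -1.122*a^5 + 3.5346*a^4 + 32.0762*a^3 + 12.902*a^2 + 32.8452*a - 13.4196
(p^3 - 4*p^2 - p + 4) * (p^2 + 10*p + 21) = p^5 + 6*p^4 - 20*p^3 - 90*p^2 + 19*p + 84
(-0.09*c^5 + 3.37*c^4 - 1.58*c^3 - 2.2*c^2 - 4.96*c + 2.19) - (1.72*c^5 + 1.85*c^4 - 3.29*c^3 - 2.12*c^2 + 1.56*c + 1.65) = -1.81*c^5 + 1.52*c^4 + 1.71*c^3 - 0.0800000000000001*c^2 - 6.52*c + 0.54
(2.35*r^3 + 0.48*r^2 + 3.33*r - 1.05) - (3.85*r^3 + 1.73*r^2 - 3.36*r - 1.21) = -1.5*r^3 - 1.25*r^2 + 6.69*r + 0.16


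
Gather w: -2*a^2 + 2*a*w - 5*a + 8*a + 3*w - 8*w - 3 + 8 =-2*a^2 + 3*a + w*(2*a - 5) + 5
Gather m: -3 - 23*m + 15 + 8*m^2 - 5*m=8*m^2 - 28*m + 12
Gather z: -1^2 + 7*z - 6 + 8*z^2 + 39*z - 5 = 8*z^2 + 46*z - 12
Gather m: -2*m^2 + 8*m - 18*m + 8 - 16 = -2*m^2 - 10*m - 8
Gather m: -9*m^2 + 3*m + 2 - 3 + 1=-9*m^2 + 3*m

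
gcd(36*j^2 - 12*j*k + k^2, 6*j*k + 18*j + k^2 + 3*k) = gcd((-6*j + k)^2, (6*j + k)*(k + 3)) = 1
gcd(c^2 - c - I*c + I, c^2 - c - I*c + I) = c^2 + c*(-1 - I) + I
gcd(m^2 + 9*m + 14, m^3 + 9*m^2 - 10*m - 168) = m + 7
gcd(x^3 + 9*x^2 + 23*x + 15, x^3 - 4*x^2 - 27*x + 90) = x + 5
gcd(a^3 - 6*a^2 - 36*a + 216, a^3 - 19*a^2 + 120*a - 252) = a^2 - 12*a + 36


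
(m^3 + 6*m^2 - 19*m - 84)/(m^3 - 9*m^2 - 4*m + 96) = (m + 7)/(m - 8)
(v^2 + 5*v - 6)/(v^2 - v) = (v + 6)/v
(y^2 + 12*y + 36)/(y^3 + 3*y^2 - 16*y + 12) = (y + 6)/(y^2 - 3*y + 2)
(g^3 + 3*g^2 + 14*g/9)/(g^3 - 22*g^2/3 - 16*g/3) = (g + 7/3)/(g - 8)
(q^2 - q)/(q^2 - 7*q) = (q - 1)/(q - 7)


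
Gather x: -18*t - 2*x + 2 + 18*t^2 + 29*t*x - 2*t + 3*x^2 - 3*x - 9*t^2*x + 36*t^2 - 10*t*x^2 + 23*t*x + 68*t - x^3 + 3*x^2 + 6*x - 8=54*t^2 + 48*t - x^3 + x^2*(6 - 10*t) + x*(-9*t^2 + 52*t + 1) - 6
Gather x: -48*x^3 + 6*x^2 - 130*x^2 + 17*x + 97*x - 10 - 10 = -48*x^3 - 124*x^2 + 114*x - 20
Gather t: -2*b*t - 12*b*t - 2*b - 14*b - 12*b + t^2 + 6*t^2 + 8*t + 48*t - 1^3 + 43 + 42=-28*b + 7*t^2 + t*(56 - 14*b) + 84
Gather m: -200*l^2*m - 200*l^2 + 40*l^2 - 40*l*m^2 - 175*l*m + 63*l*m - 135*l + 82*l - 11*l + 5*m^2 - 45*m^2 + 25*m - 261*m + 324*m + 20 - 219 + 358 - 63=-160*l^2 - 64*l + m^2*(-40*l - 40) + m*(-200*l^2 - 112*l + 88) + 96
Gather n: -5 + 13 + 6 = 14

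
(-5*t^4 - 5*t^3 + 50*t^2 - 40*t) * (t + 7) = -5*t^5 - 40*t^4 + 15*t^3 + 310*t^2 - 280*t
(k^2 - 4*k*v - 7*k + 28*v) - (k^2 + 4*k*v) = -8*k*v - 7*k + 28*v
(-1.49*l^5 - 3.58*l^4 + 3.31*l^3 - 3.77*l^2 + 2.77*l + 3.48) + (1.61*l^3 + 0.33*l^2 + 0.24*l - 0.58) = -1.49*l^5 - 3.58*l^4 + 4.92*l^3 - 3.44*l^2 + 3.01*l + 2.9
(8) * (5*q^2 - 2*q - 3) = 40*q^2 - 16*q - 24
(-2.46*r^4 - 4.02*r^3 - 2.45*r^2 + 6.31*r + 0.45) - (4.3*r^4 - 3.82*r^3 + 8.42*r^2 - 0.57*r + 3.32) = -6.76*r^4 - 0.2*r^3 - 10.87*r^2 + 6.88*r - 2.87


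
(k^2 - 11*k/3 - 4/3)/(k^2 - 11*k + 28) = (k + 1/3)/(k - 7)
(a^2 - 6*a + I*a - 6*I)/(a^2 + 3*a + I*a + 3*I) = (a - 6)/(a + 3)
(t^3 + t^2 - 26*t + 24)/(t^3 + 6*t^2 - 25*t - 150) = (t^2 - 5*t + 4)/(t^2 - 25)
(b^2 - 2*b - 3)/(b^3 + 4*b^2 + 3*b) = (b - 3)/(b*(b + 3))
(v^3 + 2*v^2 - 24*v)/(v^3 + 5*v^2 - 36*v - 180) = v*(v - 4)/(v^2 - v - 30)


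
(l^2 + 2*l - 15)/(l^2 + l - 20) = (l - 3)/(l - 4)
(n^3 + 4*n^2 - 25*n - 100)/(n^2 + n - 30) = (n^2 + 9*n + 20)/(n + 6)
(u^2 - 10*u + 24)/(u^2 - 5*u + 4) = (u - 6)/(u - 1)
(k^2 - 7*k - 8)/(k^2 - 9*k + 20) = (k^2 - 7*k - 8)/(k^2 - 9*k + 20)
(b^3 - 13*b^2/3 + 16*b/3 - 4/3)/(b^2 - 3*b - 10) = (-3*b^3 + 13*b^2 - 16*b + 4)/(3*(-b^2 + 3*b + 10))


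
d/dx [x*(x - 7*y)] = 2*x - 7*y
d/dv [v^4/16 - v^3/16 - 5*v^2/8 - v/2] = v^3/4 - 3*v^2/16 - 5*v/4 - 1/2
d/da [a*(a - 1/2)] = 2*a - 1/2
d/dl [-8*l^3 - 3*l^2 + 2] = 6*l*(-4*l - 1)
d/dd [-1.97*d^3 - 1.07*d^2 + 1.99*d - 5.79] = -5.91*d^2 - 2.14*d + 1.99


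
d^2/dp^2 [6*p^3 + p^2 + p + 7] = 36*p + 2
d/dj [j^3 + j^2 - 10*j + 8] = 3*j^2 + 2*j - 10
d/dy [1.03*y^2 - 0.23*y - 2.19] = 2.06*y - 0.23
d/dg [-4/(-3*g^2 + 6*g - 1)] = 24*(1 - g)/(3*g^2 - 6*g + 1)^2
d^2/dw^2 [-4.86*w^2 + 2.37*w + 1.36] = -9.72000000000000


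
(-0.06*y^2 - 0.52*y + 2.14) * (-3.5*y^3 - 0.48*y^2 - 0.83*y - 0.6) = 0.21*y^5 + 1.8488*y^4 - 7.1906*y^3 - 0.5596*y^2 - 1.4642*y - 1.284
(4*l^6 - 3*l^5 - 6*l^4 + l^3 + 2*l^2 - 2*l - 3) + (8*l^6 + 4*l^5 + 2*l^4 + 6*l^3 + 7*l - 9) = 12*l^6 + l^5 - 4*l^4 + 7*l^3 + 2*l^2 + 5*l - 12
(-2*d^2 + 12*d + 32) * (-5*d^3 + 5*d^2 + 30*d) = 10*d^5 - 70*d^4 - 160*d^3 + 520*d^2 + 960*d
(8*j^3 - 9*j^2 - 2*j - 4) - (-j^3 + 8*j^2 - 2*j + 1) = 9*j^3 - 17*j^2 - 5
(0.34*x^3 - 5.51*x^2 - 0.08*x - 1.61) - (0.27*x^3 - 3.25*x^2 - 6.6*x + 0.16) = 0.07*x^3 - 2.26*x^2 + 6.52*x - 1.77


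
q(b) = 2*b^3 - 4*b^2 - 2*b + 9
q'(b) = 6*b^2 - 8*b - 2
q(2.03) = 5.19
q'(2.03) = 6.49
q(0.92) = 5.33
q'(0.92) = -4.28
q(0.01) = 8.98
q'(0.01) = -2.08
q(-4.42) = -233.01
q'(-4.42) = 150.58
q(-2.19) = -26.81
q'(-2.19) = 44.30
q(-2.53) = -43.93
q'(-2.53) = 56.65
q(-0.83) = 6.76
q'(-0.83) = 8.77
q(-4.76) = -287.81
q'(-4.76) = 172.03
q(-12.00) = -3999.00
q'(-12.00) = 958.00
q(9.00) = 1125.00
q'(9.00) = 412.00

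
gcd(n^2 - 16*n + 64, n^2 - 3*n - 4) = 1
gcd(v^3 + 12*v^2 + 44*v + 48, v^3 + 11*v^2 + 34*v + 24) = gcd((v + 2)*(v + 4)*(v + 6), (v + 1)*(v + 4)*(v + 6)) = v^2 + 10*v + 24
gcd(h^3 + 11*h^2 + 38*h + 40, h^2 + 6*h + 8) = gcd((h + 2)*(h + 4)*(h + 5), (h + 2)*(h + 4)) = h^2 + 6*h + 8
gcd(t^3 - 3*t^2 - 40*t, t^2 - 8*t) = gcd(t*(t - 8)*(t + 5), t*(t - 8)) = t^2 - 8*t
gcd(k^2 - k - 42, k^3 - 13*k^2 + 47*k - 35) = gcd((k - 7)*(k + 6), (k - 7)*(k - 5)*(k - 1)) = k - 7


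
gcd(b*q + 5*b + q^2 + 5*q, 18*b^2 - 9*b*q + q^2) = 1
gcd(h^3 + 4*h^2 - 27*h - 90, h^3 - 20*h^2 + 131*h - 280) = h - 5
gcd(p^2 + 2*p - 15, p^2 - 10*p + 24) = 1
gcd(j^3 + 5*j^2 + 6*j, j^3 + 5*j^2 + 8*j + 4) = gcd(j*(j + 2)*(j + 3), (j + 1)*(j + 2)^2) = j + 2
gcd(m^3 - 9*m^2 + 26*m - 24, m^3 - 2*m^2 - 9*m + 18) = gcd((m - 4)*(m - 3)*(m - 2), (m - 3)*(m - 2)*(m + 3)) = m^2 - 5*m + 6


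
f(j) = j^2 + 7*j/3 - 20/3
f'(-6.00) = -9.67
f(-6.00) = 15.33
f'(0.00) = 2.33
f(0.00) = -6.67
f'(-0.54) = 1.25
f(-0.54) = -7.64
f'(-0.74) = 0.85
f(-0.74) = -7.85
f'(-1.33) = -0.33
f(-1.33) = -8.00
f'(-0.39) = 1.55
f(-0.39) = -7.42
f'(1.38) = 5.09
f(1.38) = -1.54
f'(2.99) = 8.31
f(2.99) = 9.25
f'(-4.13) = -5.93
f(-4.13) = 0.75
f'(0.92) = 4.17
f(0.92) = -3.67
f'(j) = 2*j + 7/3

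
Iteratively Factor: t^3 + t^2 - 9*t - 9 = (t + 1)*(t^2 - 9) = (t - 3)*(t + 1)*(t + 3)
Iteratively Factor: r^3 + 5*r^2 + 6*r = (r)*(r^2 + 5*r + 6) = r*(r + 3)*(r + 2)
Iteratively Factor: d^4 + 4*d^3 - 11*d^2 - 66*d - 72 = (d + 3)*(d^3 + d^2 - 14*d - 24) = (d + 2)*(d + 3)*(d^2 - d - 12) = (d - 4)*(d + 2)*(d + 3)*(d + 3)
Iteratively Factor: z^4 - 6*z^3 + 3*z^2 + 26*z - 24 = (z - 4)*(z^3 - 2*z^2 - 5*z + 6) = (z - 4)*(z - 3)*(z^2 + z - 2) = (z - 4)*(z - 3)*(z + 2)*(z - 1)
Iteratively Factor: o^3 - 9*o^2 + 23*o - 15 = (o - 5)*(o^2 - 4*o + 3) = (o - 5)*(o - 1)*(o - 3)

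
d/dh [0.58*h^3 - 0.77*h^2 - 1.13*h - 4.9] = 1.74*h^2 - 1.54*h - 1.13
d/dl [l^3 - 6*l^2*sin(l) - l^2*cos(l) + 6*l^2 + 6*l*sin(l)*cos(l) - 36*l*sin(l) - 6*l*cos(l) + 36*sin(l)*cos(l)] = l^2*sin(l) - 6*l^2*cos(l) + 3*l^2 - 6*l*sin(l) - 38*l*cos(l) + 6*l*cos(2*l) + 12*l - 36*sin(l) + 3*sin(2*l) - 6*cos(l) + 36*cos(2*l)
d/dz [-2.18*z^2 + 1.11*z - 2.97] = 1.11 - 4.36*z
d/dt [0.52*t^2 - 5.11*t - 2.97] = 1.04*t - 5.11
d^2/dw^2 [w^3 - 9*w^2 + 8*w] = 6*w - 18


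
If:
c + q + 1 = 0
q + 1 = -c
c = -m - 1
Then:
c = -q - 1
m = q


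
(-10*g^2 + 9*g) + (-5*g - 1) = -10*g^2 + 4*g - 1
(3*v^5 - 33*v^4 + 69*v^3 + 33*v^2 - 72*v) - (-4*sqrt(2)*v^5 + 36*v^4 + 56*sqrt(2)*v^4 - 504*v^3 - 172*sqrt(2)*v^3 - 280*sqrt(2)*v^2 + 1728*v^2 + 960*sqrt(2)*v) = 3*v^5 + 4*sqrt(2)*v^5 - 56*sqrt(2)*v^4 - 69*v^4 + 172*sqrt(2)*v^3 + 573*v^3 - 1695*v^2 + 280*sqrt(2)*v^2 - 960*sqrt(2)*v - 72*v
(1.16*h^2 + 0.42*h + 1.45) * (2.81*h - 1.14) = 3.2596*h^3 - 0.1422*h^2 + 3.5957*h - 1.653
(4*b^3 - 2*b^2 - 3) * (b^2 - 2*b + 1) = 4*b^5 - 10*b^4 + 8*b^3 - 5*b^2 + 6*b - 3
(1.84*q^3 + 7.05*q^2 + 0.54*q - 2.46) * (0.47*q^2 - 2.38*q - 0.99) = 0.8648*q^5 - 1.0657*q^4 - 18.3468*q^3 - 9.4209*q^2 + 5.3202*q + 2.4354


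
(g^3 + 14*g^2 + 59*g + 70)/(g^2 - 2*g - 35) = (g^2 + 9*g + 14)/(g - 7)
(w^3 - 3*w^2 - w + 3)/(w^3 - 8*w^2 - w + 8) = (w - 3)/(w - 8)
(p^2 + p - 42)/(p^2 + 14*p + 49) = (p - 6)/(p + 7)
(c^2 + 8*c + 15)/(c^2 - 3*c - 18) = (c + 5)/(c - 6)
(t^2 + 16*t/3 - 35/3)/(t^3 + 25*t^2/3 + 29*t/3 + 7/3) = (3*t - 5)/(3*t^2 + 4*t + 1)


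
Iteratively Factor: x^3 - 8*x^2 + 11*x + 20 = (x - 4)*(x^2 - 4*x - 5) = (x - 4)*(x + 1)*(x - 5)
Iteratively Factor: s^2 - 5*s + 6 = (s - 2)*(s - 3)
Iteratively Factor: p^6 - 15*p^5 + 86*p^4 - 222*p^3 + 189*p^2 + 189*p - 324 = (p - 3)*(p^5 - 12*p^4 + 50*p^3 - 72*p^2 - 27*p + 108) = (p - 4)*(p - 3)*(p^4 - 8*p^3 + 18*p^2 - 27) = (p - 4)*(p - 3)^2*(p^3 - 5*p^2 + 3*p + 9) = (p - 4)*(p - 3)^3*(p^2 - 2*p - 3) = (p - 4)*(p - 3)^3*(p + 1)*(p - 3)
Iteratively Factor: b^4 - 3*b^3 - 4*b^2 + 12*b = (b - 3)*(b^3 - 4*b) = (b - 3)*(b - 2)*(b^2 + 2*b) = b*(b - 3)*(b - 2)*(b + 2)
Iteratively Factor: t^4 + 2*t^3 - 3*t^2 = (t)*(t^3 + 2*t^2 - 3*t) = t^2*(t^2 + 2*t - 3) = t^2*(t - 1)*(t + 3)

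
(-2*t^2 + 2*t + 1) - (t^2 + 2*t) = 1 - 3*t^2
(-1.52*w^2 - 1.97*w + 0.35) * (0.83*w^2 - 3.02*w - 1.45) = -1.2616*w^4 + 2.9553*w^3 + 8.4439*w^2 + 1.7995*w - 0.5075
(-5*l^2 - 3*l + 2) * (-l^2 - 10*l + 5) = 5*l^4 + 53*l^3 + 3*l^2 - 35*l + 10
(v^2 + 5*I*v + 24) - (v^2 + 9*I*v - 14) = -4*I*v + 38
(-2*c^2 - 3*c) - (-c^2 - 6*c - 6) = -c^2 + 3*c + 6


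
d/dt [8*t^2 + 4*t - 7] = 16*t + 4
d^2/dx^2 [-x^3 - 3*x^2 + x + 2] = -6*x - 6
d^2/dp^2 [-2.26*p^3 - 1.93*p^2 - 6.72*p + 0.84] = -13.56*p - 3.86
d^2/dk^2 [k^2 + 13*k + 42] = 2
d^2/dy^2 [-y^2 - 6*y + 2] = -2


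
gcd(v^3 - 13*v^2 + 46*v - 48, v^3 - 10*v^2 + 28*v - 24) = v - 2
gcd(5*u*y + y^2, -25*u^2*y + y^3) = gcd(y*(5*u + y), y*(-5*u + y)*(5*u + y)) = 5*u*y + y^2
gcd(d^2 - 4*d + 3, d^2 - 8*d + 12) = 1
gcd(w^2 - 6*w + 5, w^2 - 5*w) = w - 5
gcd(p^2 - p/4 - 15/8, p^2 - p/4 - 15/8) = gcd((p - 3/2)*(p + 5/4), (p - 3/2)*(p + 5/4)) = p^2 - p/4 - 15/8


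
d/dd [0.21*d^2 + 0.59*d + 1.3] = 0.42*d + 0.59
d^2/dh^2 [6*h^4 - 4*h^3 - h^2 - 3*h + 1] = 72*h^2 - 24*h - 2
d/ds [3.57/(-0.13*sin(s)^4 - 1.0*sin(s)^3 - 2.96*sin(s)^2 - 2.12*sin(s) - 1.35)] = (1.8564*sin(s)^3 + 10.71*sin(s)^2 + 21.1344*sin(s) + 7.5684)*cos(s)/(0.13*sin(s)^4 + 1.0*sin(s)^3 + 2.96*sin(s)^2 + 2.12*sin(s) + 1.35)^2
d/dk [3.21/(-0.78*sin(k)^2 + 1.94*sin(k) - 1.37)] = (5.0076*sin(k) - 6.2274)*cos(k)/(0.78*sin(k)^2 - 1.94*sin(k) + 1.37)^2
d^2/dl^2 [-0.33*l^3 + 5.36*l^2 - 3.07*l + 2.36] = 10.72 - 1.98*l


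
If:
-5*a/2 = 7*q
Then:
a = -14*q/5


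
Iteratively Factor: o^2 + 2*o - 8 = (o + 4)*(o - 2)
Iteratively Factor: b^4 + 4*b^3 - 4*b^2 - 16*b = (b - 2)*(b^3 + 6*b^2 + 8*b) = b*(b - 2)*(b^2 + 6*b + 8) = b*(b - 2)*(b + 2)*(b + 4)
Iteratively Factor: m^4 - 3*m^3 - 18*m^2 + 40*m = (m - 5)*(m^3 + 2*m^2 - 8*m) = (m - 5)*(m + 4)*(m^2 - 2*m) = m*(m - 5)*(m + 4)*(m - 2)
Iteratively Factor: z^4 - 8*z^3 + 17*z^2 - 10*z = (z - 5)*(z^3 - 3*z^2 + 2*z) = (z - 5)*(z - 2)*(z^2 - z) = z*(z - 5)*(z - 2)*(z - 1)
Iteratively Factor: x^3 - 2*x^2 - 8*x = (x)*(x^2 - 2*x - 8) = x*(x - 4)*(x + 2)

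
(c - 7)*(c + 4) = c^2 - 3*c - 28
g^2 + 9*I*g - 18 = (g + 3*I)*(g + 6*I)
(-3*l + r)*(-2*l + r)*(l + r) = 6*l^3 + l^2*r - 4*l*r^2 + r^3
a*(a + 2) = a^2 + 2*a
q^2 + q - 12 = (q - 3)*(q + 4)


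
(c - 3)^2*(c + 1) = c^3 - 5*c^2 + 3*c + 9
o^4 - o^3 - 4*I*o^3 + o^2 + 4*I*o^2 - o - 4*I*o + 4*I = (o - 1)*(o - 4*I)*(o - I)*(o + I)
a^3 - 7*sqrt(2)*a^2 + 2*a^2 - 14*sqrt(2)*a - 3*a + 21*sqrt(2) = (a - 1)*(a + 3)*(a - 7*sqrt(2))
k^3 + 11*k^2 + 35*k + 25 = (k + 1)*(k + 5)^2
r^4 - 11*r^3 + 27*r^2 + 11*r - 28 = (r - 7)*(r - 4)*(r - 1)*(r + 1)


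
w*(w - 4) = w^2 - 4*w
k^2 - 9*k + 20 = (k - 5)*(k - 4)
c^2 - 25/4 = (c - 5/2)*(c + 5/2)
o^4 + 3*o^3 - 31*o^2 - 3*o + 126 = (o - 3)^2*(o + 2)*(o + 7)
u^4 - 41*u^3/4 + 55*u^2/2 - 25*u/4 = u*(u - 5)^2*(u - 1/4)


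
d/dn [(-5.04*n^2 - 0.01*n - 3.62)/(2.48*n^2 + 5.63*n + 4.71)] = (-28.3504*n^2 - 29.5216*n + 20.3335)/(6.1504*n^4 + 27.9248*n^3 + 55.0585*n^2 + 53.0346*n + 22.1841)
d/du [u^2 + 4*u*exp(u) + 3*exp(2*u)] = 4*u*exp(u) + 2*u + 6*exp(2*u) + 4*exp(u)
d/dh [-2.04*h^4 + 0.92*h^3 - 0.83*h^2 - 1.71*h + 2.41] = -8.16*h^3 + 2.76*h^2 - 1.66*h - 1.71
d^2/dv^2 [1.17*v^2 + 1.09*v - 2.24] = 2.34000000000000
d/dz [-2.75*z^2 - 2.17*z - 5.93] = -5.5*z - 2.17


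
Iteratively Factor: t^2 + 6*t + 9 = (t + 3)*(t + 3)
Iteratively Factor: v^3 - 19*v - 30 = (v + 3)*(v^2 - 3*v - 10) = (v + 2)*(v + 3)*(v - 5)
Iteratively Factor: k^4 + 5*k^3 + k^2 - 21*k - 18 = (k + 1)*(k^3 + 4*k^2 - 3*k - 18) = (k - 2)*(k + 1)*(k^2 + 6*k + 9) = (k - 2)*(k + 1)*(k + 3)*(k + 3)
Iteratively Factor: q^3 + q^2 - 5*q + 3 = (q + 3)*(q^2 - 2*q + 1) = (q - 1)*(q + 3)*(q - 1)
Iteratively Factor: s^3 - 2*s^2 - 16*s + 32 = (s - 2)*(s^2 - 16) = (s - 2)*(s + 4)*(s - 4)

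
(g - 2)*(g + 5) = g^2 + 3*g - 10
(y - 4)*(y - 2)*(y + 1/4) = y^3 - 23*y^2/4 + 13*y/2 + 2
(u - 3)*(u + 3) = u^2 - 9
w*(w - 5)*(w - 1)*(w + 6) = w^4 - 31*w^2 + 30*w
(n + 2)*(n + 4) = n^2 + 6*n + 8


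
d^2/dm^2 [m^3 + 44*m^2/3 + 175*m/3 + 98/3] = 6*m + 88/3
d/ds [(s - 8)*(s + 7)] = 2*s - 1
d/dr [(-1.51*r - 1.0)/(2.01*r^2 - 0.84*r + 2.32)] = (3.0351*r^2 + 4.02*r - 4.3432)/(4.0401*r^4 - 3.3768*r^3 + 10.032*r^2 - 3.8976*r + 5.3824)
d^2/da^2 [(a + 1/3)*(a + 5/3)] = 2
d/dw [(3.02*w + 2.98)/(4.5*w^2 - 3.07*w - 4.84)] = (13.59*w^2 - 9.2714*w - (3.02*w + 2.98)*(9.0*w - 3.07) - 14.6168)/(-4.5*w^2 + 3.07*w + 4.84)^2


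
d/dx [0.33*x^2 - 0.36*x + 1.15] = 0.66*x - 0.36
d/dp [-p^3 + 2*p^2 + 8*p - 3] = -3*p^2 + 4*p + 8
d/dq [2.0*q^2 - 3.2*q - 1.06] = 4.0*q - 3.2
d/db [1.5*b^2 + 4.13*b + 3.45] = 3.0*b + 4.13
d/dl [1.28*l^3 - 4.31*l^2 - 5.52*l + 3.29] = 3.84*l^2 - 8.62*l - 5.52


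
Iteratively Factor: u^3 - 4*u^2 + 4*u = (u)*(u^2 - 4*u + 4) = u*(u - 2)*(u - 2)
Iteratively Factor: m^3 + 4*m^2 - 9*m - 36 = (m - 3)*(m^2 + 7*m + 12) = (m - 3)*(m + 4)*(m + 3)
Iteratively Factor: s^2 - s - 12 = (s - 4)*(s + 3)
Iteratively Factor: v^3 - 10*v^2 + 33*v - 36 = (v - 4)*(v^2 - 6*v + 9) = (v - 4)*(v - 3)*(v - 3)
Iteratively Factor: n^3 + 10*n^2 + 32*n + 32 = (n + 4)*(n^2 + 6*n + 8) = (n + 4)^2*(n + 2)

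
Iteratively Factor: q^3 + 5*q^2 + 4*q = (q + 1)*(q^2 + 4*q) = q*(q + 1)*(q + 4)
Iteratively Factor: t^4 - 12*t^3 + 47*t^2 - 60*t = (t - 4)*(t^3 - 8*t^2 + 15*t) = t*(t - 4)*(t^2 - 8*t + 15) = t*(t - 5)*(t - 4)*(t - 3)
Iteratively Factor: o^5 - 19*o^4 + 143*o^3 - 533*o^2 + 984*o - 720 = (o - 4)*(o^4 - 15*o^3 + 83*o^2 - 201*o + 180) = (o - 4)^2*(o^3 - 11*o^2 + 39*o - 45) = (o - 4)^2*(o - 3)*(o^2 - 8*o + 15) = (o - 5)*(o - 4)^2*(o - 3)*(o - 3)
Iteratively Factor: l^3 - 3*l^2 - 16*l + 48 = (l + 4)*(l^2 - 7*l + 12) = (l - 4)*(l + 4)*(l - 3)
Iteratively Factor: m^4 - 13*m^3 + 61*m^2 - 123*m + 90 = (m - 5)*(m^3 - 8*m^2 + 21*m - 18) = (m - 5)*(m - 3)*(m^2 - 5*m + 6) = (m - 5)*(m - 3)^2*(m - 2)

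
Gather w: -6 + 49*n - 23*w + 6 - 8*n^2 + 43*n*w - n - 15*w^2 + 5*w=-8*n^2 + 48*n - 15*w^2 + w*(43*n - 18)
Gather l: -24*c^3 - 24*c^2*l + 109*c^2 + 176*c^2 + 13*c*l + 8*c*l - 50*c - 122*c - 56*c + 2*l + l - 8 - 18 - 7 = -24*c^3 + 285*c^2 - 228*c + l*(-24*c^2 + 21*c + 3) - 33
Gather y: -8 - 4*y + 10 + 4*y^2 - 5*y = 4*y^2 - 9*y + 2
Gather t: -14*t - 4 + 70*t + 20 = 56*t + 16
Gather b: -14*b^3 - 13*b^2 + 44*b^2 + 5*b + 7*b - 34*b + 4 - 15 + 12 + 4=-14*b^3 + 31*b^2 - 22*b + 5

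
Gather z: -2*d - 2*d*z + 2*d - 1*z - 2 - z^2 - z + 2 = -z^2 + z*(-2*d - 2)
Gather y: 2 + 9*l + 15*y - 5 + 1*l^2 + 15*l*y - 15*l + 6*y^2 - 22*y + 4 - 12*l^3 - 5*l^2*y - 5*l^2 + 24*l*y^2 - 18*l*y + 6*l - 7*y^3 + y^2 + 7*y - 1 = -12*l^3 - 4*l^2 - 7*y^3 + y^2*(24*l + 7) + y*(-5*l^2 - 3*l)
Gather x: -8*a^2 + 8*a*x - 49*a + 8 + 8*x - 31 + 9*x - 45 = -8*a^2 - 49*a + x*(8*a + 17) - 68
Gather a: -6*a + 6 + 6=12 - 6*a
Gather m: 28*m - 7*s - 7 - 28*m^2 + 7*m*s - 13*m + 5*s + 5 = -28*m^2 + m*(7*s + 15) - 2*s - 2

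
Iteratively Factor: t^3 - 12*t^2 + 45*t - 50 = (t - 2)*(t^2 - 10*t + 25) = (t - 5)*(t - 2)*(t - 5)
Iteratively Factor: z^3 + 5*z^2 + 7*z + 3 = (z + 1)*(z^2 + 4*z + 3) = (z + 1)*(z + 3)*(z + 1)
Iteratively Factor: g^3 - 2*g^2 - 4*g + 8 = (g - 2)*(g^2 - 4) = (g - 2)^2*(g + 2)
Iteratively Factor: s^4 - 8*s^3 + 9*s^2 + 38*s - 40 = (s - 1)*(s^3 - 7*s^2 + 2*s + 40) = (s - 5)*(s - 1)*(s^2 - 2*s - 8) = (s - 5)*(s - 1)*(s + 2)*(s - 4)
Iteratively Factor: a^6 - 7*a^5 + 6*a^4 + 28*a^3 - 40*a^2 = (a - 5)*(a^5 - 2*a^4 - 4*a^3 + 8*a^2) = (a - 5)*(a + 2)*(a^4 - 4*a^3 + 4*a^2) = (a - 5)*(a - 2)*(a + 2)*(a^3 - 2*a^2) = a*(a - 5)*(a - 2)*(a + 2)*(a^2 - 2*a) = a*(a - 5)*(a - 2)^2*(a + 2)*(a)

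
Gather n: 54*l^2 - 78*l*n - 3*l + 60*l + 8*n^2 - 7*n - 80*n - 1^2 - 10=54*l^2 + 57*l + 8*n^2 + n*(-78*l - 87) - 11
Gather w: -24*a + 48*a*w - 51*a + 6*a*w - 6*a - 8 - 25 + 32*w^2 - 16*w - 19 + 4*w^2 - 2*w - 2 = -81*a + 36*w^2 + w*(54*a - 18) - 54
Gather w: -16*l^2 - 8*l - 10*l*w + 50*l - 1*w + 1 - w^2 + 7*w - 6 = -16*l^2 + 42*l - w^2 + w*(6 - 10*l) - 5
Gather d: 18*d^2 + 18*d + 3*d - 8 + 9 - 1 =18*d^2 + 21*d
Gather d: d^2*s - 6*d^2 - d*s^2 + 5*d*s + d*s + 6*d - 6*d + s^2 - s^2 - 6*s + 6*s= d^2*(s - 6) + d*(-s^2 + 6*s)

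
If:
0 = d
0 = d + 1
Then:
No Solution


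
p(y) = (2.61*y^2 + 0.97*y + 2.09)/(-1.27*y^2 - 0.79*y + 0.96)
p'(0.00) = 2.80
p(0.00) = 2.18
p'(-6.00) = -0.06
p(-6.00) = -2.25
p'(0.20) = 8.17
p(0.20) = 3.18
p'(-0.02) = 2.50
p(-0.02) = 2.12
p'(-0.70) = -6.36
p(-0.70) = 3.02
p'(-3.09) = -0.49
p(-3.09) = -2.75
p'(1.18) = 4.49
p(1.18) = -3.95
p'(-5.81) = -0.06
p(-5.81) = -2.27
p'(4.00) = 0.06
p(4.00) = -2.12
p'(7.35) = 0.01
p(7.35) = -2.05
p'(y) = (2.54*y + 0.79)*(2.61*y^2 + 0.97*y + 2.09)/(-1.27*y^2 - 0.79*y + 0.96)^2 + (5.22*y + 0.97)/(-1.27*y^2 - 0.79*y + 0.96)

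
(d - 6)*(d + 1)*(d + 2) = d^3 - 3*d^2 - 16*d - 12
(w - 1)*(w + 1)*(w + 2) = w^3 + 2*w^2 - w - 2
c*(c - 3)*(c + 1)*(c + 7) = c^4 + 5*c^3 - 17*c^2 - 21*c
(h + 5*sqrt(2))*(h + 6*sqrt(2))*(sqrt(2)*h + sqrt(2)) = sqrt(2)*h^3 + sqrt(2)*h^2 + 22*h^2 + 22*h + 60*sqrt(2)*h + 60*sqrt(2)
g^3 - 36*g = g*(g - 6)*(g + 6)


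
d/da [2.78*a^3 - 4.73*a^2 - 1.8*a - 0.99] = 8.34*a^2 - 9.46*a - 1.8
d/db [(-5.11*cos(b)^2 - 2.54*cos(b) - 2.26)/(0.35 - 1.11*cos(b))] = (-5.6721*cos(b)^2 + 3.577*cos(b) + 3.3976)*sin(b)/(1.2321*cos(b)^2 - 0.777*cos(b) + 0.1225)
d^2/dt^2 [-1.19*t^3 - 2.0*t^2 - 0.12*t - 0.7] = -7.14*t - 4.0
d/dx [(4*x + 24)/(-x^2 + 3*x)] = 4*(x^2 + 12*x - 18)/(x^2*(x^2 - 6*x + 9))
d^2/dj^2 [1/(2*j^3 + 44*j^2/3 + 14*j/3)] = 3*(-j*(9*j + 22)*(3*j^2 + 22*j + 7) + (9*j^2 + 44*j + 7)^2)/(j^3*(3*j^2 + 22*j + 7)^3)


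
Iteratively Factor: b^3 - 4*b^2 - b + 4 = (b - 1)*(b^2 - 3*b - 4) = (b - 1)*(b + 1)*(b - 4)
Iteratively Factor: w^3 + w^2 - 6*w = (w)*(w^2 + w - 6) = w*(w - 2)*(w + 3)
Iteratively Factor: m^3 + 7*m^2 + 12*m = (m + 4)*(m^2 + 3*m) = m*(m + 4)*(m + 3)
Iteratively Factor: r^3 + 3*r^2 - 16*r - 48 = (r - 4)*(r^2 + 7*r + 12) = (r - 4)*(r + 4)*(r + 3)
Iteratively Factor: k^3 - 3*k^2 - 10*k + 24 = (k - 2)*(k^2 - k - 12) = (k - 4)*(k - 2)*(k + 3)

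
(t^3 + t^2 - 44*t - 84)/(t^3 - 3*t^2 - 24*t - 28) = (t + 6)/(t + 2)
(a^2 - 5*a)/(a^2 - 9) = a*(a - 5)/(a^2 - 9)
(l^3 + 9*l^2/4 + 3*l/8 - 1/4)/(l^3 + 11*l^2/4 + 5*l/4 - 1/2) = (l + 1/2)/(l + 1)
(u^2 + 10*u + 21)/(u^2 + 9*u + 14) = (u + 3)/(u + 2)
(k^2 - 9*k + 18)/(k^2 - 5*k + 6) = (k - 6)/(k - 2)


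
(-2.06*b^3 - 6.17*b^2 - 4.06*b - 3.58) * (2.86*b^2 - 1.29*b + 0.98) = -5.8916*b^5 - 14.9888*b^4 - 5.6711*b^3 - 11.048*b^2 + 0.6394*b - 3.5084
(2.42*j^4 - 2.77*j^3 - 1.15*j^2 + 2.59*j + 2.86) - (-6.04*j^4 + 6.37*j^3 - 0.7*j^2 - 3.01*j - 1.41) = 8.46*j^4 - 9.14*j^3 - 0.45*j^2 + 5.6*j + 4.27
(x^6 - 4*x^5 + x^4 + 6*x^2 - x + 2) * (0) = 0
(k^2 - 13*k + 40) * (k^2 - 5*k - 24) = k^4 - 18*k^3 + 81*k^2 + 112*k - 960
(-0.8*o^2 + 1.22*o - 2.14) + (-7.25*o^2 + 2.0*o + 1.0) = -8.05*o^2 + 3.22*o - 1.14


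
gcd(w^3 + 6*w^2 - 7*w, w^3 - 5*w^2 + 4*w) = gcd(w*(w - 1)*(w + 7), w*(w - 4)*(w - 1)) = w^2 - w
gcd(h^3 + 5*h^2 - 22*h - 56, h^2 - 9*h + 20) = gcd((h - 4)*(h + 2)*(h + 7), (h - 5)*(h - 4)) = h - 4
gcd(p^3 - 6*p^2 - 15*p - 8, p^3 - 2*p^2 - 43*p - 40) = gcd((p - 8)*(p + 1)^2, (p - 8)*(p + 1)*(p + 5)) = p^2 - 7*p - 8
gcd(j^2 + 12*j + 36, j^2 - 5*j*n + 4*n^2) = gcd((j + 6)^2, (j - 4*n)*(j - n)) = 1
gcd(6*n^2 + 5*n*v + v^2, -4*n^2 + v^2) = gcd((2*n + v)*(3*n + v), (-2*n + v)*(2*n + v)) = 2*n + v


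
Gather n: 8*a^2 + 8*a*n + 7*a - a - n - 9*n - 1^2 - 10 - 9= 8*a^2 + 6*a + n*(8*a - 10) - 20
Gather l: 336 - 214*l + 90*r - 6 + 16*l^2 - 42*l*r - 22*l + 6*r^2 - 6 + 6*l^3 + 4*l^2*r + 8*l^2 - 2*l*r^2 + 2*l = 6*l^3 + l^2*(4*r + 24) + l*(-2*r^2 - 42*r - 234) + 6*r^2 + 90*r + 324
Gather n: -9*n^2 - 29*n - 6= -9*n^2 - 29*n - 6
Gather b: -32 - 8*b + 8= -8*b - 24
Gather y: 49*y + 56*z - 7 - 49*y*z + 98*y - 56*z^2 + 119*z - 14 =y*(147 - 49*z) - 56*z^2 + 175*z - 21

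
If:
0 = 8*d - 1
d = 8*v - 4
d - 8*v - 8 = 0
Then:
No Solution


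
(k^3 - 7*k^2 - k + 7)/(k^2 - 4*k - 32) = (-k^3 + 7*k^2 + k - 7)/(-k^2 + 4*k + 32)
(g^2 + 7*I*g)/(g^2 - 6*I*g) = (g + 7*I)/(g - 6*I)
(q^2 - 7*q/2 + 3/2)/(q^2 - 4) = (2*q^2 - 7*q + 3)/(2*(q^2 - 4))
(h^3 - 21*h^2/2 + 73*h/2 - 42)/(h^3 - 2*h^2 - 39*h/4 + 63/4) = 2*(h^2 - 7*h + 12)/(2*h^2 + 3*h - 9)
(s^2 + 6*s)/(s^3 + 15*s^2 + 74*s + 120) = s/(s^2 + 9*s + 20)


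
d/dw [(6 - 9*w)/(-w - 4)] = 42/(w + 4)^2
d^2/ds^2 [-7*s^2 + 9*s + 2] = -14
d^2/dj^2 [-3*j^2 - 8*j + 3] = -6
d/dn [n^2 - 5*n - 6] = 2*n - 5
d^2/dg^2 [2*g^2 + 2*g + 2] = 4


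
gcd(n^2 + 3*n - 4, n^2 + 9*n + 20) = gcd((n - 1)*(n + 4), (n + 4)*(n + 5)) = n + 4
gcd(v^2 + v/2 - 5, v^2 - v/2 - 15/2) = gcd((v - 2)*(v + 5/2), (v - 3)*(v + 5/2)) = v + 5/2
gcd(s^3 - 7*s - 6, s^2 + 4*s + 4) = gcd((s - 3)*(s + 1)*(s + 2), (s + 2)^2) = s + 2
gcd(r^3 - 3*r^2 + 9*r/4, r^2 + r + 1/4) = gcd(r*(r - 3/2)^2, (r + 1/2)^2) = 1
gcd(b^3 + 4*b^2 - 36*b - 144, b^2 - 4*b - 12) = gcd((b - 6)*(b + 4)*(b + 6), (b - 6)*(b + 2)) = b - 6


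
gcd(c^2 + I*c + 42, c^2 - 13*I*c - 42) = c - 6*I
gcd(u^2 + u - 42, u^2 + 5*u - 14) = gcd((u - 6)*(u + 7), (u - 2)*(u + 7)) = u + 7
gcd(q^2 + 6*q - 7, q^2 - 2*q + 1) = q - 1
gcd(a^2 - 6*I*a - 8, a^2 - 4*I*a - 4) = a - 2*I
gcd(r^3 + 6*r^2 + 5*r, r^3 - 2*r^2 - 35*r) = r^2 + 5*r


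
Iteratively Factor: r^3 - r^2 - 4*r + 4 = (r + 2)*(r^2 - 3*r + 2) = (r - 2)*(r + 2)*(r - 1)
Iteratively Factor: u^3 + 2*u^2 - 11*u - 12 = (u + 1)*(u^2 + u - 12) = (u - 3)*(u + 1)*(u + 4)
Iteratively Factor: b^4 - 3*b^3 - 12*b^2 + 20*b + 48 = (b - 4)*(b^3 + b^2 - 8*b - 12) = (b - 4)*(b + 2)*(b^2 - b - 6) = (b - 4)*(b - 3)*(b + 2)*(b + 2)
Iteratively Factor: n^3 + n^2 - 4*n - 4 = (n - 2)*(n^2 + 3*n + 2) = (n - 2)*(n + 1)*(n + 2)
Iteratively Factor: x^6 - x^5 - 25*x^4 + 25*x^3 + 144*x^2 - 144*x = (x + 4)*(x^5 - 5*x^4 - 5*x^3 + 45*x^2 - 36*x) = (x - 1)*(x + 4)*(x^4 - 4*x^3 - 9*x^2 + 36*x) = (x - 3)*(x - 1)*(x + 4)*(x^3 - x^2 - 12*x) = (x - 3)*(x - 1)*(x + 3)*(x + 4)*(x^2 - 4*x) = x*(x - 3)*(x - 1)*(x + 3)*(x + 4)*(x - 4)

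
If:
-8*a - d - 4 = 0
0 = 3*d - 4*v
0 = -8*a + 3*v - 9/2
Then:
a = -27/52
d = 2/13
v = 3/26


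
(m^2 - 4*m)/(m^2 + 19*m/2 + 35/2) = 2*m*(m - 4)/(2*m^2 + 19*m + 35)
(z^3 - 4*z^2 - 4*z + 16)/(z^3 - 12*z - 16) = (z - 2)/(z + 2)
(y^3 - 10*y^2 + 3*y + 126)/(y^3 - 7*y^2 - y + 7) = (y^2 - 3*y - 18)/(y^2 - 1)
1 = 1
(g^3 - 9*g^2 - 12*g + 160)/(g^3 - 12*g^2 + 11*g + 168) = (g^2 - g - 20)/(g^2 - 4*g - 21)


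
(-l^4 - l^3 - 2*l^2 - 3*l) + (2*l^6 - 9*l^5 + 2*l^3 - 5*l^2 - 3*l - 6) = 2*l^6 - 9*l^5 - l^4 + l^3 - 7*l^2 - 6*l - 6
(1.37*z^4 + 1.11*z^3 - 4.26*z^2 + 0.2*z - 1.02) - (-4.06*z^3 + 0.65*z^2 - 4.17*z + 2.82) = 1.37*z^4 + 5.17*z^3 - 4.91*z^2 + 4.37*z - 3.84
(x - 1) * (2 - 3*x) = -3*x^2 + 5*x - 2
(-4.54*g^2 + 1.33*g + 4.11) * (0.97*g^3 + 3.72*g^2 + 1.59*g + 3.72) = -4.4038*g^5 - 15.5987*g^4 + 1.7157*g^3 + 0.515100000000004*g^2 + 11.4825*g + 15.2892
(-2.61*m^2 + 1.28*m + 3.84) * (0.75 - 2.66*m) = 6.9426*m^3 - 5.3623*m^2 - 9.2544*m + 2.88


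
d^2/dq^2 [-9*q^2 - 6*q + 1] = -18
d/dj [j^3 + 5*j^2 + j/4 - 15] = 3*j^2 + 10*j + 1/4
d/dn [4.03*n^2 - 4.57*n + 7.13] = 8.06*n - 4.57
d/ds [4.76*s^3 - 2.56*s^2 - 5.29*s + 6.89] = 14.28*s^2 - 5.12*s - 5.29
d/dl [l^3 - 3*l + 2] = 3*l^2 - 3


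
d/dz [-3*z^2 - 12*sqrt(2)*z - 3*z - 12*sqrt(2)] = -6*z - 12*sqrt(2) - 3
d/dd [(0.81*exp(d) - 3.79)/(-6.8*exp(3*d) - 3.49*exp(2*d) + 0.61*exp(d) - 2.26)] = (11.016*exp(3*d) - 74.4891*exp(2*d) - 26.4542*exp(d) + 0.4813)*exp(d)/(46.24*exp(6*d) + 47.464*exp(5*d) + 3.8841*exp(4*d) + 26.4782*exp(3*d) + 16.1469*exp(2*d) - 2.7572*exp(d) + 5.1076)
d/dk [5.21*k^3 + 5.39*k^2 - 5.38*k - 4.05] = 15.63*k^2 + 10.78*k - 5.38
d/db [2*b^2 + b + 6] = 4*b + 1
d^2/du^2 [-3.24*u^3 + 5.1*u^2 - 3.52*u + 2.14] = 10.2 - 19.44*u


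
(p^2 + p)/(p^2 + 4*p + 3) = p/(p + 3)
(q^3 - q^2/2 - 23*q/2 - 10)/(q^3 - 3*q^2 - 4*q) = (q + 5/2)/q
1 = 1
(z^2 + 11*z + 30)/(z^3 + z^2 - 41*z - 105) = (z + 6)/(z^2 - 4*z - 21)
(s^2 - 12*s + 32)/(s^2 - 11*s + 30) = (s^2 - 12*s + 32)/(s^2 - 11*s + 30)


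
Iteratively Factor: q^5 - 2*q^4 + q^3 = (q - 1)*(q^4 - q^3) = q*(q - 1)*(q^3 - q^2) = q^2*(q - 1)*(q^2 - q) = q^2*(q - 1)^2*(q)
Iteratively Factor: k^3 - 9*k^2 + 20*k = (k - 5)*(k^2 - 4*k) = k*(k - 5)*(k - 4)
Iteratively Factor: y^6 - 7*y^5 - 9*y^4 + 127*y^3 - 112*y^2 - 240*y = (y + 4)*(y^5 - 11*y^4 + 35*y^3 - 13*y^2 - 60*y) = (y + 1)*(y + 4)*(y^4 - 12*y^3 + 47*y^2 - 60*y) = (y - 3)*(y + 1)*(y + 4)*(y^3 - 9*y^2 + 20*y) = (y - 5)*(y - 3)*(y + 1)*(y + 4)*(y^2 - 4*y) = y*(y - 5)*(y - 3)*(y + 1)*(y + 4)*(y - 4)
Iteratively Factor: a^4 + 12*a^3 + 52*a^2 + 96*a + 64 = (a + 4)*(a^3 + 8*a^2 + 20*a + 16) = (a + 4)^2*(a^2 + 4*a + 4) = (a + 2)*(a + 4)^2*(a + 2)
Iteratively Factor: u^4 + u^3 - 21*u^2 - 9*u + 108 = (u + 4)*(u^3 - 3*u^2 - 9*u + 27) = (u - 3)*(u + 4)*(u^2 - 9) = (u - 3)*(u + 3)*(u + 4)*(u - 3)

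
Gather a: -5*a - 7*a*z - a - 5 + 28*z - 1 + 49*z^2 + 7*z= a*(-7*z - 6) + 49*z^2 + 35*z - 6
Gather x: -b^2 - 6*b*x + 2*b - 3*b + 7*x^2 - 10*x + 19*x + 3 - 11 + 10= -b^2 - b + 7*x^2 + x*(9 - 6*b) + 2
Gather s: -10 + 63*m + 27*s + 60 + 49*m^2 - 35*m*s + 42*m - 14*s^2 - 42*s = 49*m^2 + 105*m - 14*s^2 + s*(-35*m - 15) + 50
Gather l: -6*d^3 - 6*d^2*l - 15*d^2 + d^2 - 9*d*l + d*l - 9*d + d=-6*d^3 - 14*d^2 - 8*d + l*(-6*d^2 - 8*d)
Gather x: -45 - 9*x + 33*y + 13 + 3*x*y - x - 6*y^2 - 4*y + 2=x*(3*y - 10) - 6*y^2 + 29*y - 30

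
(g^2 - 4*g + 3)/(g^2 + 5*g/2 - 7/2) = 2*(g - 3)/(2*g + 7)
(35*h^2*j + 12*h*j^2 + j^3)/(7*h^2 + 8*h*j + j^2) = j*(5*h + j)/(h + j)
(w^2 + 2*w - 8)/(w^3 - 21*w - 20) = (w - 2)/(w^2 - 4*w - 5)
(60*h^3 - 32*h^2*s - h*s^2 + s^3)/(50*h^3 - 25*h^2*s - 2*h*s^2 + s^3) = (6*h + s)/(5*h + s)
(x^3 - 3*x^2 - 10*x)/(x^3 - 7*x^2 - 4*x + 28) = x*(x - 5)/(x^2 - 9*x + 14)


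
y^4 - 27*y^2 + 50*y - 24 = (y - 4)*(y - 1)^2*(y + 6)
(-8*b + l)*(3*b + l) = -24*b^2 - 5*b*l + l^2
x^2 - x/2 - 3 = (x - 2)*(x + 3/2)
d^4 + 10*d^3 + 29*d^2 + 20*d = d*(d + 1)*(d + 4)*(d + 5)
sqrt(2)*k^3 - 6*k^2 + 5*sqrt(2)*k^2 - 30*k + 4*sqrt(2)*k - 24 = (k + 4)*(k - 3*sqrt(2))*(sqrt(2)*k + sqrt(2))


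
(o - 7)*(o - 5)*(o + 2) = o^3 - 10*o^2 + 11*o + 70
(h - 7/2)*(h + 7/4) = h^2 - 7*h/4 - 49/8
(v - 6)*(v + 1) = v^2 - 5*v - 6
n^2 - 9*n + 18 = (n - 6)*(n - 3)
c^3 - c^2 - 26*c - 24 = (c - 6)*(c + 1)*(c + 4)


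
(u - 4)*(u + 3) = u^2 - u - 12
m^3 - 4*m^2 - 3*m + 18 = (m - 3)^2*(m + 2)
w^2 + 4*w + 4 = (w + 2)^2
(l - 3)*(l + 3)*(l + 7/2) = l^3 + 7*l^2/2 - 9*l - 63/2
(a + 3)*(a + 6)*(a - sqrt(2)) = a^3 - sqrt(2)*a^2 + 9*a^2 - 9*sqrt(2)*a + 18*a - 18*sqrt(2)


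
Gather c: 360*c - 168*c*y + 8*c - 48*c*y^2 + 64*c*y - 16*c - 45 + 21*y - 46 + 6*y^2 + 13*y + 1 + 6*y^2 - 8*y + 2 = c*(-48*y^2 - 104*y + 352) + 12*y^2 + 26*y - 88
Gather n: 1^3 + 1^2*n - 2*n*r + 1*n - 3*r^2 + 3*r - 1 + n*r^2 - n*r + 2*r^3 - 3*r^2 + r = n*(r^2 - 3*r + 2) + 2*r^3 - 6*r^2 + 4*r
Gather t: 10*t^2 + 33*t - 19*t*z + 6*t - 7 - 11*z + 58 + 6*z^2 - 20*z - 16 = 10*t^2 + t*(39 - 19*z) + 6*z^2 - 31*z + 35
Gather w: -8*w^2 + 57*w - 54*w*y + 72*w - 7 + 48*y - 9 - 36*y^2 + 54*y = -8*w^2 + w*(129 - 54*y) - 36*y^2 + 102*y - 16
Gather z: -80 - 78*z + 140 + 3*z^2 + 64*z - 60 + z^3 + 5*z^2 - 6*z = z^3 + 8*z^2 - 20*z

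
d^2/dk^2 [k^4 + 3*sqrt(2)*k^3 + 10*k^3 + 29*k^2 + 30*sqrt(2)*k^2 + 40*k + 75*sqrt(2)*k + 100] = 12*k^2 + 18*sqrt(2)*k + 60*k + 58 + 60*sqrt(2)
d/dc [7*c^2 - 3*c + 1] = 14*c - 3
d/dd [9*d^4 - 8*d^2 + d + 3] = 36*d^3 - 16*d + 1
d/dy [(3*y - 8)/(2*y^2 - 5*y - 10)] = 2*(-3*y^2 + 16*y - 35)/(4*y^4 - 20*y^3 - 15*y^2 + 100*y + 100)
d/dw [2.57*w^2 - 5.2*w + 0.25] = 5.14*w - 5.2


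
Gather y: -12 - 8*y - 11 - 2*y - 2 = -10*y - 25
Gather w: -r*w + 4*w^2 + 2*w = 4*w^2 + w*(2 - r)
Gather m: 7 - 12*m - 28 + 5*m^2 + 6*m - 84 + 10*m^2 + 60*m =15*m^2 + 54*m - 105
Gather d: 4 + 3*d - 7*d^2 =-7*d^2 + 3*d + 4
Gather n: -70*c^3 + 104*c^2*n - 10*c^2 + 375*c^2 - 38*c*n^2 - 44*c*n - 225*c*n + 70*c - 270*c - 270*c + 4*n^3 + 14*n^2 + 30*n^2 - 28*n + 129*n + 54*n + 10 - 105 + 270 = -70*c^3 + 365*c^2 - 470*c + 4*n^3 + n^2*(44 - 38*c) + n*(104*c^2 - 269*c + 155) + 175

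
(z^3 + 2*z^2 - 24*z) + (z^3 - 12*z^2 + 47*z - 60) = 2*z^3 - 10*z^2 + 23*z - 60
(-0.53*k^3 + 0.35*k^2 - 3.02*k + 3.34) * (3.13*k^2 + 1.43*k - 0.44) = -1.6589*k^5 + 0.3376*k^4 - 8.7189*k^3 + 5.9816*k^2 + 6.105*k - 1.4696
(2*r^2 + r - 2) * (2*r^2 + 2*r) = 4*r^4 + 6*r^3 - 2*r^2 - 4*r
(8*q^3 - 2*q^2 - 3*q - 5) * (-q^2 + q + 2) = -8*q^5 + 10*q^4 + 17*q^3 - 2*q^2 - 11*q - 10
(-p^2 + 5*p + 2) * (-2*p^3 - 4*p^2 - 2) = 2*p^5 - 6*p^4 - 24*p^3 - 6*p^2 - 10*p - 4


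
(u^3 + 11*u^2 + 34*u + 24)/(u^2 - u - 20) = (u^2 + 7*u + 6)/(u - 5)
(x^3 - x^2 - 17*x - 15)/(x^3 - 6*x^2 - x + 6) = (x^2 - 2*x - 15)/(x^2 - 7*x + 6)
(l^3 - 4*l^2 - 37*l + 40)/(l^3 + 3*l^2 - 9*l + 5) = (l - 8)/(l - 1)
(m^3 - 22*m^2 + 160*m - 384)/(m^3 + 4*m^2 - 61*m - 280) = (m^2 - 14*m + 48)/(m^2 + 12*m + 35)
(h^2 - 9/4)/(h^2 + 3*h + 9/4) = (2*h - 3)/(2*h + 3)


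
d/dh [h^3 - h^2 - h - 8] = 3*h^2 - 2*h - 1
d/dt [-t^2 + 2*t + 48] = 2 - 2*t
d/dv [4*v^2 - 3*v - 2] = 8*v - 3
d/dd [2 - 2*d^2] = -4*d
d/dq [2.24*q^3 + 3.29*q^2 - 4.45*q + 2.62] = 6.72*q^2 + 6.58*q - 4.45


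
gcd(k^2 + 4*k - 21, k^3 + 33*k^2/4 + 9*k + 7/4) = k + 7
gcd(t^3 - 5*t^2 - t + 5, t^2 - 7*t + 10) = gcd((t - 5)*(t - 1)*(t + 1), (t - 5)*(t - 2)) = t - 5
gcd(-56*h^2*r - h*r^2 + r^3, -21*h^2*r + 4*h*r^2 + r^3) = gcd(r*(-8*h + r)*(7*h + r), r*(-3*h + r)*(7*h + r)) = 7*h*r + r^2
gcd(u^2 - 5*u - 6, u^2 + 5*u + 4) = u + 1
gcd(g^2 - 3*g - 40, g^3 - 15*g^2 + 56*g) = g - 8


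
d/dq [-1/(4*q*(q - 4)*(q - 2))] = (q*(q - 4) + q*(q - 2) + (q - 4)*(q - 2))/(4*q^2*(q - 4)^2*(q - 2)^2)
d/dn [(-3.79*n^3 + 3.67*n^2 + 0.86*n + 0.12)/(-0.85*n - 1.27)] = (6.443*n^3 + 11.3204*n^2 - 9.3218*n - 0.9902)/(0.7225*n^2 + 2.159*n + 1.6129)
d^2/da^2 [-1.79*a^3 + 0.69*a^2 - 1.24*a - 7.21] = 1.38 - 10.74*a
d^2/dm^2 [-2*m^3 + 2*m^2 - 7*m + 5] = 4 - 12*m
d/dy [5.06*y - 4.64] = 5.06000000000000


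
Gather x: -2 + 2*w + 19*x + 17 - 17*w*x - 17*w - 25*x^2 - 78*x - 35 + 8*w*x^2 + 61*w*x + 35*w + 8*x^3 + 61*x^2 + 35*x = 20*w + 8*x^3 + x^2*(8*w + 36) + x*(44*w - 24) - 20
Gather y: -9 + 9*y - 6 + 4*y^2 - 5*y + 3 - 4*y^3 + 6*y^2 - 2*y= -4*y^3 + 10*y^2 + 2*y - 12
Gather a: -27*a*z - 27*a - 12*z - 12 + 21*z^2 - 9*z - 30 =a*(-27*z - 27) + 21*z^2 - 21*z - 42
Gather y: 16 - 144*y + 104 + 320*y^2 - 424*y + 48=320*y^2 - 568*y + 168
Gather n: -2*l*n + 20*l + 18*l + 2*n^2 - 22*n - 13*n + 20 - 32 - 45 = 38*l + 2*n^2 + n*(-2*l - 35) - 57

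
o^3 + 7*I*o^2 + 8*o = o*(o - I)*(o + 8*I)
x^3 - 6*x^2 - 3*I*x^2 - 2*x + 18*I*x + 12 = (x - 6)*(x - 2*I)*(x - I)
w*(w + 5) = w^2 + 5*w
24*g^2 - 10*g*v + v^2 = (-6*g + v)*(-4*g + v)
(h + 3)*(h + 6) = h^2 + 9*h + 18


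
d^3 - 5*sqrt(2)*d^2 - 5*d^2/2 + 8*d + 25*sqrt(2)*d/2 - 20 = (d - 5/2)*(d - 4*sqrt(2))*(d - sqrt(2))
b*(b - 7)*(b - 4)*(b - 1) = b^4 - 12*b^3 + 39*b^2 - 28*b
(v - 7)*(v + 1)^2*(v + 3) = v^4 - 2*v^3 - 28*v^2 - 46*v - 21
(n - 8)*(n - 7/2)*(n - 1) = n^3 - 25*n^2/2 + 79*n/2 - 28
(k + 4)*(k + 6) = k^2 + 10*k + 24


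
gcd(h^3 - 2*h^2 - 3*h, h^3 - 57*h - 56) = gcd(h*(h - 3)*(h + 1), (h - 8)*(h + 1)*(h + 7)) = h + 1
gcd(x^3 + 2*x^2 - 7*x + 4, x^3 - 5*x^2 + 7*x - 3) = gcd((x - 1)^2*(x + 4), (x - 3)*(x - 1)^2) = x^2 - 2*x + 1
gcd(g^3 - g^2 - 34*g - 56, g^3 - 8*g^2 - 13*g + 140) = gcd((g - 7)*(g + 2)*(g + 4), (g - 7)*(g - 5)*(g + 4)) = g^2 - 3*g - 28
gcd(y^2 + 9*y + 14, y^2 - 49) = y + 7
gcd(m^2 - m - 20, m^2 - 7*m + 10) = m - 5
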